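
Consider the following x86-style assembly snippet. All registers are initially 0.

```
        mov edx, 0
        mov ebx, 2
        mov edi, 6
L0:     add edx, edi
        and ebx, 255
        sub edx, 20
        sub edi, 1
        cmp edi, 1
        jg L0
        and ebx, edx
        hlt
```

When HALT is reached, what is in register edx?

-80

edx=0
ebx=2
edi=6
edx=0+6=6
ebx=2&255=2
edx=6-20=-14
edi=6-1=5
cmp edi, 1  (cmp 5,1)
jg L0: taken
edx=(-14)+5=-9
ebx=2&255=2
edx=(-9)-20=-29
edi=5-1=4
cmp edi, 1  (cmp 4,1)
jg L0: taken
edx=(-29)+4=-25
ebx=2&255=2
edx=(-25)-20=-45
edi=4-1=3
cmp edi, 1  (cmp 3,1)
jg L0: taken
edx=(-45)+3=-42
ebx=2&255=2
edx=(-42)-20=-62
edi=3-1=2
cmp edi, 1  (cmp 2,1)
jg L0: taken
edx=(-62)+2=-60
ebx=2&255=2
edx=(-60)-20=-80
edi=2-1=1
cmp edi, 1  (cmp 1,1)
jg L0: not taken
ebx=2&(-80)=0
halt.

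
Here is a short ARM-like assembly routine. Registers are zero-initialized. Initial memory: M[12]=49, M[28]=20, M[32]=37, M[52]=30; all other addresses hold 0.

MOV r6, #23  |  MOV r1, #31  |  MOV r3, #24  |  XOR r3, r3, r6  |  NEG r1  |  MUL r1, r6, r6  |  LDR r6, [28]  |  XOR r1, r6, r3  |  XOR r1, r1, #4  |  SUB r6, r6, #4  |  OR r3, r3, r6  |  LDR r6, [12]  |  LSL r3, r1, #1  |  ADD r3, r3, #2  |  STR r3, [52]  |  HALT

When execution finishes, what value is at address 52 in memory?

64

after MOV r6, #23: r6=23
after MOV r1, #31: r1=31
after MOV r3, #24: r3=24
after XOR r3, r3, r6: r3=24^23=15
after NEG r1: r1=-(31)=-31
after MUL r1, r6, r6: r1=23*23=529
after LDR r6, [28]: r6=M[28]=20
after XOR r1, r6, r3: r1=20^15=27
after XOR r1, r1, #4: r1=27^4=31
after SUB r6, r6, #4: r6=20-4=16
after OR r3, r3, r6: r3=15|16=31
after LDR r6, [12]: r6=M[12]=49
after LSL r3, r1, #1: r3=31<<1=62
after ADD r3, r3, #2: r3=62+2=64
STR r3, [52] → M[52]=64
halt.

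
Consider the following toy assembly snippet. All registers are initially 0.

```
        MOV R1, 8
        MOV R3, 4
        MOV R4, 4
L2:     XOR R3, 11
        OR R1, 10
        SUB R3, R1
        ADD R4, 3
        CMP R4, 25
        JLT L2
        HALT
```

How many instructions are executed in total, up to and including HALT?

46

MOV R1, 8 → R1=8
MOV R3, 4 → R3=4
MOV R4, 4 → R4=4
XOR R3, 11 → R3=4^11=15
OR R1, 10 → R1=8|10=10
SUB R3, R1 → R3=15-10=5
ADD R4, 3 → R4=4+3=7
CMP R4, 25  (cmp 7,25)
JLT L2: taken
XOR R3, 11 → R3=5^11=14
OR R1, 10 → R1=10|10=10
SUB R3, R1 → R3=14-10=4
ADD R4, 3 → R4=7+3=10
CMP R4, 25  (cmp 10,25)
JLT L2: taken
XOR R3, 11 → R3=4^11=15
OR R1, 10 → R1=10|10=10
SUB R3, R1 → R3=15-10=5
ADD R4, 3 → R4=10+3=13
CMP R4, 25  (cmp 13,25)
JLT L2: taken
XOR R3, 11 → R3=5^11=14
OR R1, 10 → R1=10|10=10
SUB R3, R1 → R3=14-10=4
ADD R4, 3 → R4=13+3=16
CMP R4, 25  (cmp 16,25)
JLT L2: taken
XOR R3, 11 → R3=4^11=15
OR R1, 10 → R1=10|10=10
SUB R3, R1 → R3=15-10=5
ADD R4, 3 → R4=16+3=19
CMP R4, 25  (cmp 19,25)
JLT L2: taken
XOR R3, 11 → R3=5^11=14
OR R1, 10 → R1=10|10=10
SUB R3, R1 → R3=14-10=4
ADD R4, 3 → R4=19+3=22
CMP R4, 25  (cmp 22,25)
JLT L2: taken
XOR R3, 11 → R3=4^11=15
OR R1, 10 → R1=10|10=10
SUB R3, R1 → R3=15-10=5
ADD R4, 3 → R4=22+3=25
CMP R4, 25  (cmp 25,25)
JLT L2: not taken
halt.
Total executed instructions: 46.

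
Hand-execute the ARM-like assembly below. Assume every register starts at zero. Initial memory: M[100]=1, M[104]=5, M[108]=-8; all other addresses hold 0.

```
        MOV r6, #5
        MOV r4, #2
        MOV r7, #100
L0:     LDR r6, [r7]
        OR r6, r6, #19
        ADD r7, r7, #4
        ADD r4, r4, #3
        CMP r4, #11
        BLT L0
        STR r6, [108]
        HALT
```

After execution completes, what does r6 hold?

MOV r6, #5 → r6=5
MOV r4, #2 → r4=2
MOV r7, #100 → r7=100
LDR r6, [r7] → r6=M[100]=1
OR r6, r6, #19 → r6=1|19=19
ADD r7, r7, #4 → r7=100+4=104
ADD r4, r4, #3 → r4=2+3=5
CMP r4, #11  (cmp 5,11)
BLT L0: taken
LDR r6, [r7] → r6=M[104]=5
OR r6, r6, #19 → r6=5|19=23
ADD r7, r7, #4 → r7=104+4=108
ADD r4, r4, #3 → r4=5+3=8
CMP r4, #11  (cmp 8,11)
BLT L0: taken
LDR r6, [r7] → r6=M[108]=-8
OR r6, r6, #19 → r6=(-8)|19=-5
ADD r7, r7, #4 → r7=108+4=112
ADD r4, r4, #3 → r4=8+3=11
CMP r4, #11  (cmp 11,11)
BLT L0: not taken
STR r6, [108] → M[108]=-5
halt.

-5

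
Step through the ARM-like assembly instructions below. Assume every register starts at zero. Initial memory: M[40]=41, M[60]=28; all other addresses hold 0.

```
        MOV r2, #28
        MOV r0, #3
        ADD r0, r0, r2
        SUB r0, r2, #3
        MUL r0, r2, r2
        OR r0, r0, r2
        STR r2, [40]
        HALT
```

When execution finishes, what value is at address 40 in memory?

28

after MOV r2, #28: r2=28
after MOV r0, #3: r0=3
after ADD r0, r0, r2: r0=3+28=31
after SUB r0, r2, #3: r0=28-3=25
after MUL r0, r2, r2: r0=28*28=784
after OR r0, r0, r2: r0=784|28=796
STR r2, [40] → M[40]=28
halt.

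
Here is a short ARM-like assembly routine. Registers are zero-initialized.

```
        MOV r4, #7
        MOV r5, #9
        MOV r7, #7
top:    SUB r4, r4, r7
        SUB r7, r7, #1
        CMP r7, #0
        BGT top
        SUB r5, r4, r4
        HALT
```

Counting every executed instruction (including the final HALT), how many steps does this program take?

after MOV r4, #7: r4=7
after MOV r5, #9: r5=9
after MOV r7, #7: r7=7
after SUB r4, r4, r7: r4=7-7=0
after SUB r7, r7, #1: r7=7-1=6
CMP r7, #0  (cmp 6,0)
BGT top: taken
after SUB r4, r4, r7: r4=0-6=-6
after SUB r7, r7, #1: r7=6-1=5
CMP r7, #0  (cmp 5,0)
BGT top: taken
after SUB r4, r4, r7: r4=(-6)-5=-11
after SUB r7, r7, #1: r7=5-1=4
CMP r7, #0  (cmp 4,0)
BGT top: taken
after SUB r4, r4, r7: r4=(-11)-4=-15
after SUB r7, r7, #1: r7=4-1=3
CMP r7, #0  (cmp 3,0)
BGT top: taken
after SUB r4, r4, r7: r4=(-15)-3=-18
after SUB r7, r7, #1: r7=3-1=2
CMP r7, #0  (cmp 2,0)
BGT top: taken
after SUB r4, r4, r7: r4=(-18)-2=-20
after SUB r7, r7, #1: r7=2-1=1
CMP r7, #0  (cmp 1,0)
BGT top: taken
after SUB r4, r4, r7: r4=(-20)-1=-21
after SUB r7, r7, #1: r7=1-1=0
CMP r7, #0  (cmp 0,0)
BGT top: not taken
after SUB r5, r4, r4: r5=(-21)-(-21)=0
halt.
Total executed instructions: 33.

33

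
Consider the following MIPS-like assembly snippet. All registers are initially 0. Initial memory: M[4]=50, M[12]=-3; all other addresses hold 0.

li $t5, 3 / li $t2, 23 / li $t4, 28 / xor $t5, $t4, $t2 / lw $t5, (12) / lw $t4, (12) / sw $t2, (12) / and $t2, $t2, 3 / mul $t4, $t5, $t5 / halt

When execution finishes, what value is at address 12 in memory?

23

li $t5, 3 → $t5=3
li $t2, 23 → $t2=23
li $t4, 28 → $t4=28
xor $t5, $t4, $t2 → $t5=28^23=11
lw $t5, (12) → $t5=M[12]=-3
lw $t4, (12) → $t4=M[12]=-3
sw $t2, (12) → M[12]=23
and $t2, $t2, 3 → $t2=23&3=3
mul $t4, $t5, $t5 → $t4=(-3)*(-3)=9
halt.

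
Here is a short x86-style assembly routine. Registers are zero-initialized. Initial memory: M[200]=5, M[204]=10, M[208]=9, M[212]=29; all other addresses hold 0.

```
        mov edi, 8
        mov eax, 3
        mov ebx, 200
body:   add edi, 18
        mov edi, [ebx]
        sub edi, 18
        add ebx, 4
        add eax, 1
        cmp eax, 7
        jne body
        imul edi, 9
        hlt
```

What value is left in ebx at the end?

216

after mov edi, 8: edi=8
after mov eax, 3: eax=3
after mov ebx, 200: ebx=200
after add edi, 18: edi=8+18=26
after mov edi, [ebx]: edi=M[200]=5
after sub edi, 18: edi=5-18=-13
after add ebx, 4: ebx=200+4=204
after add eax, 1: eax=3+1=4
cmp eax, 7  (cmp 4,7)
jne body: taken
after add edi, 18: edi=(-13)+18=5
after mov edi, [ebx]: edi=M[204]=10
after sub edi, 18: edi=10-18=-8
after add ebx, 4: ebx=204+4=208
after add eax, 1: eax=4+1=5
cmp eax, 7  (cmp 5,7)
jne body: taken
after add edi, 18: edi=(-8)+18=10
after mov edi, [ebx]: edi=M[208]=9
after sub edi, 18: edi=9-18=-9
after add ebx, 4: ebx=208+4=212
after add eax, 1: eax=5+1=6
cmp eax, 7  (cmp 6,7)
jne body: taken
after add edi, 18: edi=(-9)+18=9
after mov edi, [ebx]: edi=M[212]=29
after sub edi, 18: edi=29-18=11
after add ebx, 4: ebx=212+4=216
after add eax, 1: eax=6+1=7
cmp eax, 7  (cmp 7,7)
jne body: not taken
after imul edi, 9: edi=11*9=99
halt.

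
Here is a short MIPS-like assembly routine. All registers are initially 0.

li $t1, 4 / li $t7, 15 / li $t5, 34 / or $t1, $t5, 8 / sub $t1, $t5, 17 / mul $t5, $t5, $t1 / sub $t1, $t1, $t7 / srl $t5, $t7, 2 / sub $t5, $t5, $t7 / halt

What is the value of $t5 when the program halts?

-12

li $t1, 4 → $t1=4
li $t7, 15 → $t7=15
li $t5, 34 → $t5=34
or $t1, $t5, 8 → $t1=34|8=42
sub $t1, $t5, 17 → $t1=34-17=17
mul $t5, $t5, $t1 → $t5=34*17=578
sub $t1, $t1, $t7 → $t1=17-15=2
srl $t5, $t7, 2 → $t5=15>>2=3
sub $t5, $t5, $t7 → $t5=3-15=-12
halt.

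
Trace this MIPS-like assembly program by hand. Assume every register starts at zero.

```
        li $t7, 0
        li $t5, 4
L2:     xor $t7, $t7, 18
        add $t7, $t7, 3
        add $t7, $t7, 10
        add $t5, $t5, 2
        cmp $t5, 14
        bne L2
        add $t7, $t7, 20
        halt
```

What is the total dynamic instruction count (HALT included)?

34

after li $t7, 0: $t7=0
after li $t5, 4: $t5=4
after xor $t7, $t7, 18: $t7=0^18=18
after add $t7, $t7, 3: $t7=18+3=21
after add $t7, $t7, 10: $t7=21+10=31
after add $t5, $t5, 2: $t5=4+2=6
cmp $t5, 14  (cmp 6,14)
bne L2: taken
after xor $t7, $t7, 18: $t7=31^18=13
after add $t7, $t7, 3: $t7=13+3=16
after add $t7, $t7, 10: $t7=16+10=26
after add $t5, $t5, 2: $t5=6+2=8
cmp $t5, 14  (cmp 8,14)
bne L2: taken
after xor $t7, $t7, 18: $t7=26^18=8
after add $t7, $t7, 3: $t7=8+3=11
after add $t7, $t7, 10: $t7=11+10=21
after add $t5, $t5, 2: $t5=8+2=10
cmp $t5, 14  (cmp 10,14)
bne L2: taken
after xor $t7, $t7, 18: $t7=21^18=7
after add $t7, $t7, 3: $t7=7+3=10
after add $t7, $t7, 10: $t7=10+10=20
after add $t5, $t5, 2: $t5=10+2=12
cmp $t5, 14  (cmp 12,14)
bne L2: taken
after xor $t7, $t7, 18: $t7=20^18=6
after add $t7, $t7, 3: $t7=6+3=9
after add $t7, $t7, 10: $t7=9+10=19
after add $t5, $t5, 2: $t5=12+2=14
cmp $t5, 14  (cmp 14,14)
bne L2: not taken
after add $t7, $t7, 20: $t7=19+20=39
halt.
Total executed instructions: 34.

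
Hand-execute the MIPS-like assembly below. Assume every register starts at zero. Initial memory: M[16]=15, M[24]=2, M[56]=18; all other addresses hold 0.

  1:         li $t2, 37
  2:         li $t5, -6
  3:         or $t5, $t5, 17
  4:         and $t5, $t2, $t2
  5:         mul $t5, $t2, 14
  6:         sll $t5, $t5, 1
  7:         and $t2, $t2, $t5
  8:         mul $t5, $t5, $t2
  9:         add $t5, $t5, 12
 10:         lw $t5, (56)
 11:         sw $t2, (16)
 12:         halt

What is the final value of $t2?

after li $t2, 37: $t2=37
after li $t5, -6: $t5=-6
after or $t5, $t5, 17: $t5=(-6)|17=-5
after and $t5, $t2, $t2: $t5=37&37=37
after mul $t5, $t2, 14: $t5=37*14=518
after sll $t5, $t5, 1: $t5=518<<1=1036
after and $t2, $t2, $t5: $t2=37&1036=4
after mul $t5, $t5, $t2: $t5=1036*4=4144
after add $t5, $t5, 12: $t5=4144+12=4156
after lw $t5, (56): $t5=M[56]=18
sw $t2, (16) → M[16]=4
halt.

4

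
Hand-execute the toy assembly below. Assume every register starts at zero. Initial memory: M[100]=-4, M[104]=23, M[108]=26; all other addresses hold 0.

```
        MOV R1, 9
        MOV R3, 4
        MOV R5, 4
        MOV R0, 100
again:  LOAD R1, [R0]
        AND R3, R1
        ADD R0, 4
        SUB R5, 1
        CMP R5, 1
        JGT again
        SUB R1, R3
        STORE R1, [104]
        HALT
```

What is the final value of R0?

MOV R1, 9 → R1=9
MOV R3, 4 → R3=4
MOV R5, 4 → R5=4
MOV R0, 100 → R0=100
LOAD R1, [R0] → R1=M[100]=-4
AND R3, R1 → R3=4&(-4)=4
ADD R0, 4 → R0=100+4=104
SUB R5, 1 → R5=4-1=3
CMP R5, 1  (cmp 3,1)
JGT again: taken
LOAD R1, [R0] → R1=M[104]=23
AND R3, R1 → R3=4&23=4
ADD R0, 4 → R0=104+4=108
SUB R5, 1 → R5=3-1=2
CMP R5, 1  (cmp 2,1)
JGT again: taken
LOAD R1, [R0] → R1=M[108]=26
AND R3, R1 → R3=4&26=0
ADD R0, 4 → R0=108+4=112
SUB R5, 1 → R5=2-1=1
CMP R5, 1  (cmp 1,1)
JGT again: not taken
SUB R1, R3 → R1=26-0=26
STORE R1, [104] → M[104]=26
halt.

112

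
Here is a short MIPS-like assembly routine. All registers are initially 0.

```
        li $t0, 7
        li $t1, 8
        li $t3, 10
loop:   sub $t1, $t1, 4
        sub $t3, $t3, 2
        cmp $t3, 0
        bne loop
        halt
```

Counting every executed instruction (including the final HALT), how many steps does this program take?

$t0=7
$t1=8
$t3=10
$t1=8-4=4
$t3=10-2=8
cmp $t3, 0  (cmp 8,0)
bne loop: taken
$t1=4-4=0
$t3=8-2=6
cmp $t3, 0  (cmp 6,0)
bne loop: taken
$t1=0-4=-4
$t3=6-2=4
cmp $t3, 0  (cmp 4,0)
bne loop: taken
$t1=(-4)-4=-8
$t3=4-2=2
cmp $t3, 0  (cmp 2,0)
bne loop: taken
$t1=(-8)-4=-12
$t3=2-2=0
cmp $t3, 0  (cmp 0,0)
bne loop: not taken
halt.
Total executed instructions: 24.

24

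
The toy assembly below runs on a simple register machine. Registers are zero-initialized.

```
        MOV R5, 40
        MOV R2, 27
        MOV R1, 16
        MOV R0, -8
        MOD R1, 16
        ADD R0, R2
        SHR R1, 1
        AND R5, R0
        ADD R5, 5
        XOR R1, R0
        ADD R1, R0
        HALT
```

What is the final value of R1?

38

after MOV R5, 40: R5=40
after MOV R2, 27: R2=27
after MOV R1, 16: R1=16
after MOV R0, -8: R0=-8
after MOD R1, 16: R1=16%16=0
after ADD R0, R2: R0=(-8)+27=19
after SHR R1, 1: R1=0>>1=0
after AND R5, R0: R5=40&19=0
after ADD R5, 5: R5=0+5=5
after XOR R1, R0: R1=0^19=19
after ADD R1, R0: R1=19+19=38
halt.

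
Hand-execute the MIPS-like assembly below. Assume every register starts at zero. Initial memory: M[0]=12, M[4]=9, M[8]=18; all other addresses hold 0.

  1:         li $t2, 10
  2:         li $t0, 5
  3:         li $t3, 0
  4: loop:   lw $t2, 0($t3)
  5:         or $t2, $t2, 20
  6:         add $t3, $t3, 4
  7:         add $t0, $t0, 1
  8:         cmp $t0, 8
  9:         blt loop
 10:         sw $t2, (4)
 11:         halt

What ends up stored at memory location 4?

after li $t2, 10: $t2=10
after li $t0, 5: $t0=5
after li $t3, 0: $t3=0
after lw $t2, 0($t3): $t2=M[0]=12
after or $t2, $t2, 20: $t2=12|20=28
after add $t3, $t3, 4: $t3=0+4=4
after add $t0, $t0, 1: $t0=5+1=6
cmp $t0, 8  (cmp 6,8)
blt loop: taken
after lw $t2, 0($t3): $t2=M[4]=9
after or $t2, $t2, 20: $t2=9|20=29
after add $t3, $t3, 4: $t3=4+4=8
after add $t0, $t0, 1: $t0=6+1=7
cmp $t0, 8  (cmp 7,8)
blt loop: taken
after lw $t2, 0($t3): $t2=M[8]=18
after or $t2, $t2, 20: $t2=18|20=22
after add $t3, $t3, 4: $t3=8+4=12
after add $t0, $t0, 1: $t0=7+1=8
cmp $t0, 8  (cmp 8,8)
blt loop: not taken
sw $t2, (4) → M[4]=22
halt.

22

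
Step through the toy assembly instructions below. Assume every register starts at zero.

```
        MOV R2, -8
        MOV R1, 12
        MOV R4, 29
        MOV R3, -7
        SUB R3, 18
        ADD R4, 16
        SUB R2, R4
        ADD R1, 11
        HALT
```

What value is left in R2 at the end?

-53

after MOV R2, -8: R2=-8
after MOV R1, 12: R1=12
after MOV R4, 29: R4=29
after MOV R3, -7: R3=-7
after SUB R3, 18: R3=(-7)-18=-25
after ADD R4, 16: R4=29+16=45
after SUB R2, R4: R2=(-8)-45=-53
after ADD R1, 11: R1=12+11=23
halt.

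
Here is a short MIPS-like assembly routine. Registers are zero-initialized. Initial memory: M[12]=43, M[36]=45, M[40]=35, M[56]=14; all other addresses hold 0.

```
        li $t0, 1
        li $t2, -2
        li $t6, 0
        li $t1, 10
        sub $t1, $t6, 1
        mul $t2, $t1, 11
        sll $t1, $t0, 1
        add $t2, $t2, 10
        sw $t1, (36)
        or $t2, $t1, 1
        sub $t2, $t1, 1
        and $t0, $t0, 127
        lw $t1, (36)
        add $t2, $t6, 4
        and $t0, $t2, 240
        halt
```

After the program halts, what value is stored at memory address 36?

after li $t0, 1: $t0=1
after li $t2, -2: $t2=-2
after li $t6, 0: $t6=0
after li $t1, 10: $t1=10
after sub $t1, $t6, 1: $t1=0-1=-1
after mul $t2, $t1, 11: $t2=(-1)*11=-11
after sll $t1, $t0, 1: $t1=1<<1=2
after add $t2, $t2, 10: $t2=(-11)+10=-1
sw $t1, (36) → M[36]=2
after or $t2, $t1, 1: $t2=2|1=3
after sub $t2, $t1, 1: $t2=2-1=1
after and $t0, $t0, 127: $t0=1&127=1
after lw $t1, (36): $t1=M[36]=2
after add $t2, $t6, 4: $t2=0+4=4
after and $t0, $t2, 240: $t0=4&240=0
halt.

2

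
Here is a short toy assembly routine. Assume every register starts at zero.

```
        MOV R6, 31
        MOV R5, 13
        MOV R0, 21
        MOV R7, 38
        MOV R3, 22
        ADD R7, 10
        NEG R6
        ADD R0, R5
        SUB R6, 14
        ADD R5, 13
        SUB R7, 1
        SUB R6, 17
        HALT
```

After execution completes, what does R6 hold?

MOV R6, 31 → R6=31
MOV R5, 13 → R5=13
MOV R0, 21 → R0=21
MOV R7, 38 → R7=38
MOV R3, 22 → R3=22
ADD R7, 10 → R7=38+10=48
NEG R6 → R6=-(31)=-31
ADD R0, R5 → R0=21+13=34
SUB R6, 14 → R6=(-31)-14=-45
ADD R5, 13 → R5=13+13=26
SUB R7, 1 → R7=48-1=47
SUB R6, 17 → R6=(-45)-17=-62
halt.

-62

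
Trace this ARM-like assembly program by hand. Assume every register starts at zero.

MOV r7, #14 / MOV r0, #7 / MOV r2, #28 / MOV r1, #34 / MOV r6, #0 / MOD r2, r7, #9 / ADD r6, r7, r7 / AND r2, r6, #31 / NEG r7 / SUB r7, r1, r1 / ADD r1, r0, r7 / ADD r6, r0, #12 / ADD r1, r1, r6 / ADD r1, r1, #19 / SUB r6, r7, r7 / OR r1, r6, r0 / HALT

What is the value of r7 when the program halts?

r7=14
r0=7
r2=28
r1=34
r6=0
r2=14%9=5
r6=14+14=28
r2=28&31=28
r7=-(14)=-14
r7=34-34=0
r1=7+0=7
r6=7+12=19
r1=7+19=26
r1=26+19=45
r6=0-0=0
r1=0|7=7
halt.

0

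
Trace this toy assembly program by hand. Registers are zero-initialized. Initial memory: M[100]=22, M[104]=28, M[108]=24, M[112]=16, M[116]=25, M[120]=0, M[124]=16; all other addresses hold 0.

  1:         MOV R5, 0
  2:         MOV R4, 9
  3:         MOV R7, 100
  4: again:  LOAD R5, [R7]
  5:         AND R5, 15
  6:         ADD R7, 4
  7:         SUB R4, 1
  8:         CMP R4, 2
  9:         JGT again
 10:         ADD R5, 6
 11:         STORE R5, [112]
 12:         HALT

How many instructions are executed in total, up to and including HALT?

R5=0
R4=9
R7=100
R5=M[100]=22
R5=22&15=6
R7=100+4=104
R4=9-1=8
CMP R4, 2  (cmp 8,2)
JGT again: taken
R5=M[104]=28
R5=28&15=12
R7=104+4=108
R4=8-1=7
CMP R4, 2  (cmp 7,2)
JGT again: taken
R5=M[108]=24
R5=24&15=8
R7=108+4=112
R4=7-1=6
CMP R4, 2  (cmp 6,2)
JGT again: taken
R5=M[112]=16
R5=16&15=0
R7=112+4=116
R4=6-1=5
CMP R4, 2  (cmp 5,2)
JGT again: taken
R5=M[116]=25
R5=25&15=9
R7=116+4=120
R4=5-1=4
CMP R4, 2  (cmp 4,2)
JGT again: taken
R5=M[120]=0
R5=0&15=0
R7=120+4=124
R4=4-1=3
CMP R4, 2  (cmp 3,2)
JGT again: taken
R5=M[124]=16
R5=16&15=0
R7=124+4=128
R4=3-1=2
CMP R4, 2  (cmp 2,2)
JGT again: not taken
R5=0+6=6
STORE R5, [112] → M[112]=6
halt.
Total executed instructions: 48.

48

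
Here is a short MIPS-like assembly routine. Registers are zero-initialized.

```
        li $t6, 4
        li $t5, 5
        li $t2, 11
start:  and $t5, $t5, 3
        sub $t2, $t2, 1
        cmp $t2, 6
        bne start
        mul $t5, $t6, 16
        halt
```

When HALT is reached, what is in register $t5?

li $t6, 4 → $t6=4
li $t5, 5 → $t5=5
li $t2, 11 → $t2=11
and $t5, $t5, 3 → $t5=5&3=1
sub $t2, $t2, 1 → $t2=11-1=10
cmp $t2, 6  (cmp 10,6)
bne start: taken
and $t5, $t5, 3 → $t5=1&3=1
sub $t2, $t2, 1 → $t2=10-1=9
cmp $t2, 6  (cmp 9,6)
bne start: taken
and $t5, $t5, 3 → $t5=1&3=1
sub $t2, $t2, 1 → $t2=9-1=8
cmp $t2, 6  (cmp 8,6)
bne start: taken
and $t5, $t5, 3 → $t5=1&3=1
sub $t2, $t2, 1 → $t2=8-1=7
cmp $t2, 6  (cmp 7,6)
bne start: taken
and $t5, $t5, 3 → $t5=1&3=1
sub $t2, $t2, 1 → $t2=7-1=6
cmp $t2, 6  (cmp 6,6)
bne start: not taken
mul $t5, $t6, 16 → $t5=4*16=64
halt.

64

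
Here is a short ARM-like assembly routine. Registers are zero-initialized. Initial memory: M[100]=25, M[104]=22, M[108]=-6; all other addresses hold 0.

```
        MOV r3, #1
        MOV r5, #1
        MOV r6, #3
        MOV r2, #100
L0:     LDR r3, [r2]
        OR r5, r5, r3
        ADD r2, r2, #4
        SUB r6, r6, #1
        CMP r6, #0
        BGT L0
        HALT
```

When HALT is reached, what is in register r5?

-1

after MOV r3, #1: r3=1
after MOV r5, #1: r5=1
after MOV r6, #3: r6=3
after MOV r2, #100: r2=100
after LDR r3, [r2]: r3=M[100]=25
after OR r5, r5, r3: r5=1|25=25
after ADD r2, r2, #4: r2=100+4=104
after SUB r6, r6, #1: r6=3-1=2
CMP r6, #0  (cmp 2,0)
BGT L0: taken
after LDR r3, [r2]: r3=M[104]=22
after OR r5, r5, r3: r5=25|22=31
after ADD r2, r2, #4: r2=104+4=108
after SUB r6, r6, #1: r6=2-1=1
CMP r6, #0  (cmp 1,0)
BGT L0: taken
after LDR r3, [r2]: r3=M[108]=-6
after OR r5, r5, r3: r5=31|(-6)=-1
after ADD r2, r2, #4: r2=108+4=112
after SUB r6, r6, #1: r6=1-1=0
CMP r6, #0  (cmp 0,0)
BGT L0: not taken
halt.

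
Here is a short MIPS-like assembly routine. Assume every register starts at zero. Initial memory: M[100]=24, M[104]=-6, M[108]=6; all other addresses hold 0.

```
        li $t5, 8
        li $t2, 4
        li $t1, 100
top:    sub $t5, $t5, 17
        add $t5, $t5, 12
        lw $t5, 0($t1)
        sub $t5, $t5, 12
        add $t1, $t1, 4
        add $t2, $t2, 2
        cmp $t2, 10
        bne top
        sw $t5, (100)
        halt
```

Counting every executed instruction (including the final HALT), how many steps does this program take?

$t5=8
$t2=4
$t1=100
$t5=8-17=-9
$t5=(-9)+12=3
$t5=M[100]=24
$t5=24-12=12
$t1=100+4=104
$t2=4+2=6
cmp $t2, 10  (cmp 6,10)
bne top: taken
$t5=12-17=-5
$t5=(-5)+12=7
$t5=M[104]=-6
$t5=(-6)-12=-18
$t1=104+4=108
$t2=6+2=8
cmp $t2, 10  (cmp 8,10)
bne top: taken
$t5=(-18)-17=-35
$t5=(-35)+12=-23
$t5=M[108]=6
$t5=6-12=-6
$t1=108+4=112
$t2=8+2=10
cmp $t2, 10  (cmp 10,10)
bne top: not taken
sw $t5, (100) → M[100]=-6
halt.
Total executed instructions: 29.

29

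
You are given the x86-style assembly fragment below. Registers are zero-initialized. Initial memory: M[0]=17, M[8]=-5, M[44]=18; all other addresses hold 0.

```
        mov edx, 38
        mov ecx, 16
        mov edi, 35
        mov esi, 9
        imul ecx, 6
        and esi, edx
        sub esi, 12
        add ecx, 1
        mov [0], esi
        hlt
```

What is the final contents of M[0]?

-12

edx=38
ecx=16
edi=35
esi=9
ecx=16*6=96
esi=9&38=0
esi=0-12=-12
ecx=96+1=97
mov [0], esi → M[0]=-12
halt.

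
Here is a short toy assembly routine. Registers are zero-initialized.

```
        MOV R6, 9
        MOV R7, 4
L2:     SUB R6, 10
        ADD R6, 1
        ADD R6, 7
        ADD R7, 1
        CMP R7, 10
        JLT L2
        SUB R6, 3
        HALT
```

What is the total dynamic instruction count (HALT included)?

after MOV R6, 9: R6=9
after MOV R7, 4: R7=4
after SUB R6, 10: R6=9-10=-1
after ADD R6, 1: R6=(-1)+1=0
after ADD R6, 7: R6=0+7=7
after ADD R7, 1: R7=4+1=5
CMP R7, 10  (cmp 5,10)
JLT L2: taken
after SUB R6, 10: R6=7-10=-3
after ADD R6, 1: R6=(-3)+1=-2
after ADD R6, 7: R6=(-2)+7=5
after ADD R7, 1: R7=5+1=6
CMP R7, 10  (cmp 6,10)
JLT L2: taken
after SUB R6, 10: R6=5-10=-5
after ADD R6, 1: R6=(-5)+1=-4
after ADD R6, 7: R6=(-4)+7=3
after ADD R7, 1: R7=6+1=7
CMP R7, 10  (cmp 7,10)
JLT L2: taken
after SUB R6, 10: R6=3-10=-7
after ADD R6, 1: R6=(-7)+1=-6
after ADD R6, 7: R6=(-6)+7=1
after ADD R7, 1: R7=7+1=8
CMP R7, 10  (cmp 8,10)
JLT L2: taken
after SUB R6, 10: R6=1-10=-9
after ADD R6, 1: R6=(-9)+1=-8
after ADD R6, 7: R6=(-8)+7=-1
after ADD R7, 1: R7=8+1=9
CMP R7, 10  (cmp 9,10)
JLT L2: taken
after SUB R6, 10: R6=(-1)-10=-11
after ADD R6, 1: R6=(-11)+1=-10
after ADD R6, 7: R6=(-10)+7=-3
after ADD R7, 1: R7=9+1=10
CMP R7, 10  (cmp 10,10)
JLT L2: not taken
after SUB R6, 3: R6=(-3)-3=-6
halt.
Total executed instructions: 40.

40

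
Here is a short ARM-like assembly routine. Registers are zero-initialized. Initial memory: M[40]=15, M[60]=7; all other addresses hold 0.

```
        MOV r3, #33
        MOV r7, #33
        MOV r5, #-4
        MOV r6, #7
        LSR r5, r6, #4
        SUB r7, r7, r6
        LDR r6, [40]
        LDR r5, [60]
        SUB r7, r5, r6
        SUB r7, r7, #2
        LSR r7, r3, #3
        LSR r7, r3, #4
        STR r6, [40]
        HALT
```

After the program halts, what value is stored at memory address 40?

15

r3=33
r7=33
r5=-4
r6=7
r5=7>>4=0
r7=33-7=26
r6=M[40]=15
r5=M[60]=7
r7=7-15=-8
r7=(-8)-2=-10
r7=33>>3=4
r7=33>>4=2
STR r6, [40] → M[40]=15
halt.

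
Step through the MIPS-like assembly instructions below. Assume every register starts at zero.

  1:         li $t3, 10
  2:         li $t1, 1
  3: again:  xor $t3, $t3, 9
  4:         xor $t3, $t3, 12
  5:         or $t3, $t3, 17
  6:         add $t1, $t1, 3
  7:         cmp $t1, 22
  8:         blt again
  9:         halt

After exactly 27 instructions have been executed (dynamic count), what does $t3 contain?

li $t3, 10 → $t3=10
li $t1, 1 → $t1=1
xor $t3, $t3, 9 → $t3=10^9=3
xor $t3, $t3, 12 → $t3=3^12=15
or $t3, $t3, 17 → $t3=15|17=31
add $t1, $t1, 3 → $t1=1+3=4
cmp $t1, 22  (cmp 4,22)
blt again: taken
xor $t3, $t3, 9 → $t3=31^9=22
xor $t3, $t3, 12 → $t3=22^12=26
or $t3, $t3, 17 → $t3=26|17=27
add $t1, $t1, 3 → $t1=4+3=7
cmp $t1, 22  (cmp 7,22)
blt again: taken
xor $t3, $t3, 9 → $t3=27^9=18
xor $t3, $t3, 12 → $t3=18^12=30
or $t3, $t3, 17 → $t3=30|17=31
add $t1, $t1, 3 → $t1=7+3=10
cmp $t1, 22  (cmp 10,22)
blt again: taken
xor $t3, $t3, 9 → $t3=31^9=22
xor $t3, $t3, 12 → $t3=22^12=26
or $t3, $t3, 17 → $t3=26|17=27
add $t1, $t1, 3 → $t1=10+3=13
cmp $t1, 22  (cmp 13,22)
blt again: taken
xor $t3, $t3, 9 → $t3=27^9=18
After step 27: $t3 = 18.

18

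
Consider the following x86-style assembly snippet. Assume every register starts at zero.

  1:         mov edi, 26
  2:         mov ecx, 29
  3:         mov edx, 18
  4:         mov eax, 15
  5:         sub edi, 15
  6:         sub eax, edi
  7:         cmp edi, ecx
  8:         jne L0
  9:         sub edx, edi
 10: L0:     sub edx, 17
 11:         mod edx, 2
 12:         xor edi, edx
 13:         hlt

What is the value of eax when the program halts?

edi=26
ecx=29
edx=18
eax=15
edi=26-15=11
eax=15-11=4
cmp edi, ecx  (cmp 11,29)
jne L0: taken
edx=18-17=1
edx=1%2=1
edi=11^1=10
halt.

4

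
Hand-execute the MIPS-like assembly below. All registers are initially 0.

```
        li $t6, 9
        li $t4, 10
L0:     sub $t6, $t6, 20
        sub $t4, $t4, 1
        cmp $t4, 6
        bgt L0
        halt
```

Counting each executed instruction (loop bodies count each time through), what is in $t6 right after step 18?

after li $t6, 9: $t6=9
after li $t4, 10: $t4=10
after sub $t6, $t6, 20: $t6=9-20=-11
after sub $t4, $t4, 1: $t4=10-1=9
cmp $t4, 6  (cmp 9,6)
bgt L0: taken
after sub $t6, $t6, 20: $t6=(-11)-20=-31
after sub $t4, $t4, 1: $t4=9-1=8
cmp $t4, 6  (cmp 8,6)
bgt L0: taken
after sub $t6, $t6, 20: $t6=(-31)-20=-51
after sub $t4, $t4, 1: $t4=8-1=7
cmp $t4, 6  (cmp 7,6)
bgt L0: taken
after sub $t6, $t6, 20: $t6=(-51)-20=-71
after sub $t4, $t4, 1: $t4=7-1=6
cmp $t4, 6  (cmp 6,6)
bgt L0: not taken
After step 18: $t6 = -71.

-71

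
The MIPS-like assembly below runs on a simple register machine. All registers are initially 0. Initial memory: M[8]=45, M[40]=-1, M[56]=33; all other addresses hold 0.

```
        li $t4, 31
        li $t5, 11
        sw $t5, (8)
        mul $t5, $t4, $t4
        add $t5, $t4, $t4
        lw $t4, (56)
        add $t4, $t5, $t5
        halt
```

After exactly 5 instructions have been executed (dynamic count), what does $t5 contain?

after li $t4, 31: $t4=31
after li $t5, 11: $t5=11
sw $t5, (8) → M[8]=11
after mul $t5, $t4, $t4: $t5=31*31=961
after add $t5, $t4, $t4: $t5=31+31=62
After step 5: $t5 = 62.

62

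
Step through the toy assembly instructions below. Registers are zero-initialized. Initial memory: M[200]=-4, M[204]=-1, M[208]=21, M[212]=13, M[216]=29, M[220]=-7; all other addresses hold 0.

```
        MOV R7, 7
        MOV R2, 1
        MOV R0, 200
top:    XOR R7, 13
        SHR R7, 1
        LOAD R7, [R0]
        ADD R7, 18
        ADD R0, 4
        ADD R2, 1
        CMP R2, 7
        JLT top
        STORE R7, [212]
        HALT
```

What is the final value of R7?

11

after MOV R7, 7: R7=7
after MOV R2, 1: R2=1
after MOV R0, 200: R0=200
after XOR R7, 13: R7=7^13=10
after SHR R7, 1: R7=10>>1=5
after LOAD R7, [R0]: R7=M[200]=-4
after ADD R7, 18: R7=(-4)+18=14
after ADD R0, 4: R0=200+4=204
after ADD R2, 1: R2=1+1=2
CMP R2, 7  (cmp 2,7)
JLT top: taken
after XOR R7, 13: R7=14^13=3
after SHR R7, 1: R7=3>>1=1
after LOAD R7, [R0]: R7=M[204]=-1
after ADD R7, 18: R7=(-1)+18=17
after ADD R0, 4: R0=204+4=208
after ADD R2, 1: R2=2+1=3
CMP R2, 7  (cmp 3,7)
JLT top: taken
after XOR R7, 13: R7=17^13=28
after SHR R7, 1: R7=28>>1=14
after LOAD R7, [R0]: R7=M[208]=21
after ADD R7, 18: R7=21+18=39
after ADD R0, 4: R0=208+4=212
after ADD R2, 1: R2=3+1=4
CMP R2, 7  (cmp 4,7)
JLT top: taken
after XOR R7, 13: R7=39^13=42
after SHR R7, 1: R7=42>>1=21
after LOAD R7, [R0]: R7=M[212]=13
after ADD R7, 18: R7=13+18=31
after ADD R0, 4: R0=212+4=216
after ADD R2, 1: R2=4+1=5
CMP R2, 7  (cmp 5,7)
JLT top: taken
after XOR R7, 13: R7=31^13=18
after SHR R7, 1: R7=18>>1=9
after LOAD R7, [R0]: R7=M[216]=29
after ADD R7, 18: R7=29+18=47
after ADD R0, 4: R0=216+4=220
after ADD R2, 1: R2=5+1=6
CMP R2, 7  (cmp 6,7)
JLT top: taken
after XOR R7, 13: R7=47^13=34
after SHR R7, 1: R7=34>>1=17
after LOAD R7, [R0]: R7=M[220]=-7
after ADD R7, 18: R7=(-7)+18=11
after ADD R0, 4: R0=220+4=224
after ADD R2, 1: R2=6+1=7
CMP R2, 7  (cmp 7,7)
JLT top: not taken
STORE R7, [212] → M[212]=11
halt.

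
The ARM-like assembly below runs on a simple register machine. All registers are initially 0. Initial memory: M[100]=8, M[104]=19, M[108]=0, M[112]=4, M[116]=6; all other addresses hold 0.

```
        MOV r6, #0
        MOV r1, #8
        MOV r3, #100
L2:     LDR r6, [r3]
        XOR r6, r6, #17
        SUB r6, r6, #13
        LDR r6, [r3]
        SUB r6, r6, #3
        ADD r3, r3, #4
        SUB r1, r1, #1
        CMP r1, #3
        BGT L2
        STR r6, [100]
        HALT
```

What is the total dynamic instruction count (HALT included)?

r6=0
r1=8
r3=100
r6=M[100]=8
r6=8^17=25
r6=25-13=12
r6=M[100]=8
r6=8-3=5
r3=100+4=104
r1=8-1=7
CMP r1, #3  (cmp 7,3)
BGT L2: taken
r6=M[104]=19
r6=19^17=2
r6=2-13=-11
r6=M[104]=19
r6=19-3=16
r3=104+4=108
r1=7-1=6
CMP r1, #3  (cmp 6,3)
BGT L2: taken
r6=M[108]=0
r6=0^17=17
r6=17-13=4
r6=M[108]=0
r6=0-3=-3
r3=108+4=112
r1=6-1=5
CMP r1, #3  (cmp 5,3)
BGT L2: taken
r6=M[112]=4
r6=4^17=21
r6=21-13=8
r6=M[112]=4
r6=4-3=1
r3=112+4=116
r1=5-1=4
CMP r1, #3  (cmp 4,3)
BGT L2: taken
r6=M[116]=6
r6=6^17=23
r6=23-13=10
r6=M[116]=6
r6=6-3=3
r3=116+4=120
r1=4-1=3
CMP r1, #3  (cmp 3,3)
BGT L2: not taken
STR r6, [100] → M[100]=3
halt.
Total executed instructions: 50.

50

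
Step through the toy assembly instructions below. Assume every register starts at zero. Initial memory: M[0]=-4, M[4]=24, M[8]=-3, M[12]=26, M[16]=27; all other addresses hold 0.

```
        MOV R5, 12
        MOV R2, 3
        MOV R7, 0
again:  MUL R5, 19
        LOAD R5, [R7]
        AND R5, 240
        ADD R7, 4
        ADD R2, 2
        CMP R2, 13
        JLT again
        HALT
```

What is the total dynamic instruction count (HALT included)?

after MOV R5, 12: R5=12
after MOV R2, 3: R2=3
after MOV R7, 0: R7=0
after MUL R5, 19: R5=12*19=228
after LOAD R5, [R7]: R5=M[0]=-4
after AND R5, 240: R5=(-4)&240=240
after ADD R7, 4: R7=0+4=4
after ADD R2, 2: R2=3+2=5
CMP R2, 13  (cmp 5,13)
JLT again: taken
after MUL R5, 19: R5=240*19=4560
after LOAD R5, [R7]: R5=M[4]=24
after AND R5, 240: R5=24&240=16
after ADD R7, 4: R7=4+4=8
after ADD R2, 2: R2=5+2=7
CMP R2, 13  (cmp 7,13)
JLT again: taken
after MUL R5, 19: R5=16*19=304
after LOAD R5, [R7]: R5=M[8]=-3
after AND R5, 240: R5=(-3)&240=240
after ADD R7, 4: R7=8+4=12
after ADD R2, 2: R2=7+2=9
CMP R2, 13  (cmp 9,13)
JLT again: taken
after MUL R5, 19: R5=240*19=4560
after LOAD R5, [R7]: R5=M[12]=26
after AND R5, 240: R5=26&240=16
after ADD R7, 4: R7=12+4=16
after ADD R2, 2: R2=9+2=11
CMP R2, 13  (cmp 11,13)
JLT again: taken
after MUL R5, 19: R5=16*19=304
after LOAD R5, [R7]: R5=M[16]=27
after AND R5, 240: R5=27&240=16
after ADD R7, 4: R7=16+4=20
after ADD R2, 2: R2=11+2=13
CMP R2, 13  (cmp 13,13)
JLT again: not taken
halt.
Total executed instructions: 39.

39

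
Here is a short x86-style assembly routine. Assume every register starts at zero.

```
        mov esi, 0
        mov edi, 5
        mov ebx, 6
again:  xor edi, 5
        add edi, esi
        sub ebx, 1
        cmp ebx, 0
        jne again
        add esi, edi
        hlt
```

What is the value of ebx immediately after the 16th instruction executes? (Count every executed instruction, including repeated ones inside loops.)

after mov esi, 0: esi=0
after mov edi, 5: edi=5
after mov ebx, 6: ebx=6
after xor edi, 5: edi=5^5=0
after add edi, esi: edi=0+0=0
after sub ebx, 1: ebx=6-1=5
cmp ebx, 0  (cmp 5,0)
jne again: taken
after xor edi, 5: edi=0^5=5
after add edi, esi: edi=5+0=5
after sub ebx, 1: ebx=5-1=4
cmp ebx, 0  (cmp 4,0)
jne again: taken
after xor edi, 5: edi=5^5=0
after add edi, esi: edi=0+0=0
after sub ebx, 1: ebx=4-1=3
After step 16: ebx = 3.

3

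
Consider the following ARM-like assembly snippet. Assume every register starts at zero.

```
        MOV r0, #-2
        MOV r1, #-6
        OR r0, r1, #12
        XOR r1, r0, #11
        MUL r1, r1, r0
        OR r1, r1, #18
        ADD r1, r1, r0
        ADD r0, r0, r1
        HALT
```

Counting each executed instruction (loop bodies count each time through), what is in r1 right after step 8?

20

r0=-2
r1=-6
r0=(-6)|12=-2
r1=(-2)^11=-11
r1=(-11)*(-2)=22
r1=22|18=22
r1=22+(-2)=20
r0=(-2)+20=18
After step 8: r1 = 20.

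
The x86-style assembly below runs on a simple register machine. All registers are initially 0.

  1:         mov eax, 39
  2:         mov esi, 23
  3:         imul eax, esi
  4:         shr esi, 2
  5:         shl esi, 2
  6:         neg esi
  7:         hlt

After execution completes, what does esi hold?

-20

mov eax, 39 → eax=39
mov esi, 23 → esi=23
imul eax, esi → eax=39*23=897
shr esi, 2 → esi=23>>2=5
shl esi, 2 → esi=5<<2=20
neg esi → esi=-(20)=-20
halt.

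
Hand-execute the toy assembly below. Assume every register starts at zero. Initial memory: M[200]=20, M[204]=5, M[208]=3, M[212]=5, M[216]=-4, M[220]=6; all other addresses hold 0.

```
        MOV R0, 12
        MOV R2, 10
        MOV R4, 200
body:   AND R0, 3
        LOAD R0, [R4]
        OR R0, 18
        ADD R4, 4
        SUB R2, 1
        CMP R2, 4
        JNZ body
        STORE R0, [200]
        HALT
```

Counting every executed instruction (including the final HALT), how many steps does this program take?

R0=12
R2=10
R4=200
R0=12&3=0
R0=M[200]=20
R0=20|18=22
R4=200+4=204
R2=10-1=9
CMP R2, 4  (cmp 9,4)
JNZ body: taken
R0=22&3=2
R0=M[204]=5
R0=5|18=23
R4=204+4=208
R2=9-1=8
CMP R2, 4  (cmp 8,4)
JNZ body: taken
R0=23&3=3
R0=M[208]=3
R0=3|18=19
R4=208+4=212
R2=8-1=7
CMP R2, 4  (cmp 7,4)
JNZ body: taken
R0=19&3=3
R0=M[212]=5
R0=5|18=23
R4=212+4=216
R2=7-1=6
CMP R2, 4  (cmp 6,4)
JNZ body: taken
R0=23&3=3
R0=M[216]=-4
R0=(-4)|18=-2
R4=216+4=220
R2=6-1=5
CMP R2, 4  (cmp 5,4)
JNZ body: taken
R0=(-2)&3=2
R0=M[220]=6
R0=6|18=22
R4=220+4=224
R2=5-1=4
CMP R2, 4  (cmp 4,4)
JNZ body: not taken
STORE R0, [200] → M[200]=22
halt.
Total executed instructions: 47.

47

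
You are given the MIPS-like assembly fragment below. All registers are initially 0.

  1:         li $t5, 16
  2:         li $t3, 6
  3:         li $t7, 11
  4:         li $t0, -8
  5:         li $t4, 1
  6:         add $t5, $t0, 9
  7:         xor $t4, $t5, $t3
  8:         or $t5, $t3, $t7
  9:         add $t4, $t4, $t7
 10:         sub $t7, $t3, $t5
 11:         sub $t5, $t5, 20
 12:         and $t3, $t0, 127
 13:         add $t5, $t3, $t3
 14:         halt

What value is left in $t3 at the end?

after li $t5, 16: $t5=16
after li $t3, 6: $t3=6
after li $t7, 11: $t7=11
after li $t0, -8: $t0=-8
after li $t4, 1: $t4=1
after add $t5, $t0, 9: $t5=(-8)+9=1
after xor $t4, $t5, $t3: $t4=1^6=7
after or $t5, $t3, $t7: $t5=6|11=15
after add $t4, $t4, $t7: $t4=7+11=18
after sub $t7, $t3, $t5: $t7=6-15=-9
after sub $t5, $t5, 20: $t5=15-20=-5
after and $t3, $t0, 127: $t3=(-8)&127=120
after add $t5, $t3, $t3: $t5=120+120=240
halt.

120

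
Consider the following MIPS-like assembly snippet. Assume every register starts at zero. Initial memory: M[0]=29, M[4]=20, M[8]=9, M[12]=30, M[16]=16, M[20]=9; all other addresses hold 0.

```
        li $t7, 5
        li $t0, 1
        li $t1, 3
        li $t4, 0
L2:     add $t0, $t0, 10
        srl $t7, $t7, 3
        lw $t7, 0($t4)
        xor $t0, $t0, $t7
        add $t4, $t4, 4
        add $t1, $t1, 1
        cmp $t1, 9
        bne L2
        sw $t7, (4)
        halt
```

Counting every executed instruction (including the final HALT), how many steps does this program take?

54

li $t7, 5 → $t7=5
li $t0, 1 → $t0=1
li $t1, 3 → $t1=3
li $t4, 0 → $t4=0
add $t0, $t0, 10 → $t0=1+10=11
srl $t7, $t7, 3 → $t7=5>>3=0
lw $t7, 0($t4) → $t7=M[0]=29
xor $t0, $t0, $t7 → $t0=11^29=22
add $t4, $t4, 4 → $t4=0+4=4
add $t1, $t1, 1 → $t1=3+1=4
cmp $t1, 9  (cmp 4,9)
bne L2: taken
add $t0, $t0, 10 → $t0=22+10=32
srl $t7, $t7, 3 → $t7=29>>3=3
lw $t7, 0($t4) → $t7=M[4]=20
xor $t0, $t0, $t7 → $t0=32^20=52
add $t4, $t4, 4 → $t4=4+4=8
add $t1, $t1, 1 → $t1=4+1=5
cmp $t1, 9  (cmp 5,9)
bne L2: taken
add $t0, $t0, 10 → $t0=52+10=62
srl $t7, $t7, 3 → $t7=20>>3=2
lw $t7, 0($t4) → $t7=M[8]=9
xor $t0, $t0, $t7 → $t0=62^9=55
add $t4, $t4, 4 → $t4=8+4=12
add $t1, $t1, 1 → $t1=5+1=6
cmp $t1, 9  (cmp 6,9)
bne L2: taken
add $t0, $t0, 10 → $t0=55+10=65
srl $t7, $t7, 3 → $t7=9>>3=1
lw $t7, 0($t4) → $t7=M[12]=30
xor $t0, $t0, $t7 → $t0=65^30=95
add $t4, $t4, 4 → $t4=12+4=16
add $t1, $t1, 1 → $t1=6+1=7
cmp $t1, 9  (cmp 7,9)
bne L2: taken
add $t0, $t0, 10 → $t0=95+10=105
srl $t7, $t7, 3 → $t7=30>>3=3
lw $t7, 0($t4) → $t7=M[16]=16
xor $t0, $t0, $t7 → $t0=105^16=121
add $t4, $t4, 4 → $t4=16+4=20
add $t1, $t1, 1 → $t1=7+1=8
cmp $t1, 9  (cmp 8,9)
bne L2: taken
add $t0, $t0, 10 → $t0=121+10=131
srl $t7, $t7, 3 → $t7=16>>3=2
lw $t7, 0($t4) → $t7=M[20]=9
xor $t0, $t0, $t7 → $t0=131^9=138
add $t4, $t4, 4 → $t4=20+4=24
add $t1, $t1, 1 → $t1=8+1=9
cmp $t1, 9  (cmp 9,9)
bne L2: not taken
sw $t7, (4) → M[4]=9
halt.
Total executed instructions: 54.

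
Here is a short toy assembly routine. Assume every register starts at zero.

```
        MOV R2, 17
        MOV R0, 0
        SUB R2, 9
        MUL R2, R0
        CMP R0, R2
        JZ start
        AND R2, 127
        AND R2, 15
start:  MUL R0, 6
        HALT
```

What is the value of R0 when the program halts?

0

MOV R2, 17 → R2=17
MOV R0, 0 → R0=0
SUB R2, 9 → R2=17-9=8
MUL R2, R0 → R2=8*0=0
CMP R0, R2  (cmp 0,0)
JZ start: taken
MUL R0, 6 → R0=0*6=0
halt.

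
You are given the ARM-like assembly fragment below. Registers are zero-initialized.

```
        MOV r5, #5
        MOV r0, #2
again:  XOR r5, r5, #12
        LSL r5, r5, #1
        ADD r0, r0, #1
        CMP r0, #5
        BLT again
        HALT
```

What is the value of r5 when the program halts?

96

r5=5
r0=2
r5=5^12=9
r5=9<<1=18
r0=2+1=3
CMP r0, #5  (cmp 3,5)
BLT again: taken
r5=18^12=30
r5=30<<1=60
r0=3+1=4
CMP r0, #5  (cmp 4,5)
BLT again: taken
r5=60^12=48
r5=48<<1=96
r0=4+1=5
CMP r0, #5  (cmp 5,5)
BLT again: not taken
halt.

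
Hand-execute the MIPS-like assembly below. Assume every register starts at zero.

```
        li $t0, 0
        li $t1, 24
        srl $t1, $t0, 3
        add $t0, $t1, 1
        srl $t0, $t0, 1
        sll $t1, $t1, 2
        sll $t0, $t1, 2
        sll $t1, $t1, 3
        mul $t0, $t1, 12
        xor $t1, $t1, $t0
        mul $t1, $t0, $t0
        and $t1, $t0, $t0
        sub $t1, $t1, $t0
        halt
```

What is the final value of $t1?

0

after li $t0, 0: $t0=0
after li $t1, 24: $t1=24
after srl $t1, $t0, 3: $t1=0>>3=0
after add $t0, $t1, 1: $t0=0+1=1
after srl $t0, $t0, 1: $t0=1>>1=0
after sll $t1, $t1, 2: $t1=0<<2=0
after sll $t0, $t1, 2: $t0=0<<2=0
after sll $t1, $t1, 3: $t1=0<<3=0
after mul $t0, $t1, 12: $t0=0*12=0
after xor $t1, $t1, $t0: $t1=0^0=0
after mul $t1, $t0, $t0: $t1=0*0=0
after and $t1, $t0, $t0: $t1=0&0=0
after sub $t1, $t1, $t0: $t1=0-0=0
halt.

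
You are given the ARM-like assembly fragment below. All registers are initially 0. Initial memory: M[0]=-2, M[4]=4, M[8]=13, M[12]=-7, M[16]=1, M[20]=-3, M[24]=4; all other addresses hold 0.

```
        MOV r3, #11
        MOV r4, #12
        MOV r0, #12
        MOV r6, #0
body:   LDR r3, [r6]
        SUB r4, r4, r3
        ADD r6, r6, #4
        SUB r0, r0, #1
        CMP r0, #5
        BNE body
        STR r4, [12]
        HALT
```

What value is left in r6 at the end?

28

MOV r3, #11 → r3=11
MOV r4, #12 → r4=12
MOV r0, #12 → r0=12
MOV r6, #0 → r6=0
LDR r3, [r6] → r3=M[0]=-2
SUB r4, r4, r3 → r4=12-(-2)=14
ADD r6, r6, #4 → r6=0+4=4
SUB r0, r0, #1 → r0=12-1=11
CMP r0, #5  (cmp 11,5)
BNE body: taken
LDR r3, [r6] → r3=M[4]=4
SUB r4, r4, r3 → r4=14-4=10
ADD r6, r6, #4 → r6=4+4=8
SUB r0, r0, #1 → r0=11-1=10
CMP r0, #5  (cmp 10,5)
BNE body: taken
LDR r3, [r6] → r3=M[8]=13
SUB r4, r4, r3 → r4=10-13=-3
ADD r6, r6, #4 → r6=8+4=12
SUB r0, r0, #1 → r0=10-1=9
CMP r0, #5  (cmp 9,5)
BNE body: taken
LDR r3, [r6] → r3=M[12]=-7
SUB r4, r4, r3 → r4=(-3)-(-7)=4
ADD r6, r6, #4 → r6=12+4=16
SUB r0, r0, #1 → r0=9-1=8
CMP r0, #5  (cmp 8,5)
BNE body: taken
LDR r3, [r6] → r3=M[16]=1
SUB r4, r4, r3 → r4=4-1=3
ADD r6, r6, #4 → r6=16+4=20
SUB r0, r0, #1 → r0=8-1=7
CMP r0, #5  (cmp 7,5)
BNE body: taken
LDR r3, [r6] → r3=M[20]=-3
SUB r4, r4, r3 → r4=3-(-3)=6
ADD r6, r6, #4 → r6=20+4=24
SUB r0, r0, #1 → r0=7-1=6
CMP r0, #5  (cmp 6,5)
BNE body: taken
LDR r3, [r6] → r3=M[24]=4
SUB r4, r4, r3 → r4=6-4=2
ADD r6, r6, #4 → r6=24+4=28
SUB r0, r0, #1 → r0=6-1=5
CMP r0, #5  (cmp 5,5)
BNE body: not taken
STR r4, [12] → M[12]=2
halt.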